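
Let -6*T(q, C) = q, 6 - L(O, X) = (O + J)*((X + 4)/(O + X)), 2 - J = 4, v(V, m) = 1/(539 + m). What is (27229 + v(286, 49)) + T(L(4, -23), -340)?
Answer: 16010261/588 ≈ 27228.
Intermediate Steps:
J = -2 (J = 2 - 1*4 = 2 - 4 = -2)
L(O, X) = 6 - (-2 + O)*(4 + X)/(O + X) (L(O, X) = 6 - (O - 2)*(X + 4)/(O + X) = 6 - (-2 + O)*(4 + X)/(O + X))
T(q, C) = -q/6
(27229 + v(286, 49)) + T(L(4, -23), -340) = (27229 + 1/(539 + 49)) - (8 + 2*4 + 8*(-23) - 1*4*(-23))/(6*(4 - 23)) = (27229 + 1/588) - (8 + 8 - 184 + 92)/(6*(-19)) = (27229 + 1/588) - (-1)*(-76)/114 = 16010653/588 - 1/6*4 = 16010653/588 - 2/3 = 16010261/588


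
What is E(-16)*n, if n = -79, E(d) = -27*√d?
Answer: 8532*I ≈ 8532.0*I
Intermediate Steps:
E(-16)*n = -108*I*(-79) = 8532*I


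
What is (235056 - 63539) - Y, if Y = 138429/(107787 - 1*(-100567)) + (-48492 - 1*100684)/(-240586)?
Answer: 4298788891546425/25063527722 ≈ 1.7152e+5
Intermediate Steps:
Y = 32192747849/25063527722 (Y = 138429/(107787 + 100567) + (-48492 - 100684)*(-1/240586) = 138429/208354 - 149176*(-1/240586) = 138429*(1/208354) + 74588/120293 = 138429/208354 + 74588/120293 = 32192747849/25063527722 ≈ 1.2844)
(235056 - 63539) - Y = (235056 - 63539) - 1*32192747849/25063527722 = 171517 - 32192747849/25063527722 = 4298788891546425/25063527722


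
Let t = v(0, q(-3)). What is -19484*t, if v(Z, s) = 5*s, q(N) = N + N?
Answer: 584520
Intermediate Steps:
q(N) = 2*N
t = -30 (t = 5*(2*(-3)) = 5*(-6) = -30)
-19484*t = -19484*(-30) = 584520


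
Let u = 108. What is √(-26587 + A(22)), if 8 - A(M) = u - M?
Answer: I*√26665 ≈ 163.29*I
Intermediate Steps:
A(M) = -100 + M (A(M) = 8 - (108 - M) = 8 + (-108 + M) = -100 + M)
√(-26587 + A(22)) = √(-26587 + (-100 + 22)) = √(-26587 - 78) = √(-26665) = I*√26665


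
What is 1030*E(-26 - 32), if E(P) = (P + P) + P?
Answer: -179220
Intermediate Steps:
E(P) = 3*P (E(P) = 2*P + P = 3*P)
1030*E(-26 - 32) = 1030*(3*(-26 - 32)) = 1030*(3*(-58)) = 1030*(-174) = -179220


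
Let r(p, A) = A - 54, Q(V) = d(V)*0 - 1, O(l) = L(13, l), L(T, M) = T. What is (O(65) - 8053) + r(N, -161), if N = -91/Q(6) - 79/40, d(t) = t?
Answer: -8255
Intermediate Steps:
O(l) = 13
Q(V) = -1 (Q(V) = V*0 - 1 = 0 - 1 = -1)
N = 3561/40 (N = -91/(-1) - 79/40 = -91*(-1) - 79*1/40 = 91 - 79/40 = 3561/40 ≈ 89.025)
r(p, A) = -54 + A
(O(65) - 8053) + r(N, -161) = (13 - 8053) + (-54 - 161) = -8040 - 215 = -8255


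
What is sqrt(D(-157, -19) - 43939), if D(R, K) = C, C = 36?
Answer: I*sqrt(43903) ≈ 209.53*I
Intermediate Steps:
D(R, K) = 36
sqrt(D(-157, -19) - 43939) = sqrt(36 - 43939) = sqrt(-43903) = I*sqrt(43903)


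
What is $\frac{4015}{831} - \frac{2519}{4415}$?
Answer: $\frac{15632936}{3668865} \approx 4.261$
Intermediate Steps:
$\frac{4015}{831} - \frac{2519}{4415} = \frac{15632936}{3668865}$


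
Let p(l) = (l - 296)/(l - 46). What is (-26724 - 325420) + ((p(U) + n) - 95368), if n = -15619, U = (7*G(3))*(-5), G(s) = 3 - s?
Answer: -10651865/23 ≈ -4.6312e+5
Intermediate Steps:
U = 0 (U = (7*(3 - 1*3))*(-5) = (7*(3 - 3))*(-5) = (7*0)*(-5) = 0*(-5) = 0)
p(l) = (-296 + l)/(-46 + l)
(-26724 - 325420) + ((p(U) + n) - 95368) = (-26724 - 325420) + (((-296 + 0)/(-46 + 0) - 15619) - 95368) = -352144 + ((-296/(-46) - 15619) - 95368) = -352144 + ((-1/46*(-296) - 15619) - 95368) = -352144 + ((148/23 - 15619) - 95368) = -352144 + (-359089/23 - 95368) = -352144 - 2552553/23 = -10651865/23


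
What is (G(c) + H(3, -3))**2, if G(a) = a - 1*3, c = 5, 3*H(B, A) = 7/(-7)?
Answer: 25/9 ≈ 2.7778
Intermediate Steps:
H(B, A) = -1/3 (H(B, A) = (7/(-7))/3 = (7*(-1/7))/3 = (1/3)*(-1) = -1/3)
G(a) = -3 + a (G(a) = a - 3 = -3 + a)
(G(c) + H(3, -3))**2 = ((-3 + 5) - 1/3)**2 = (2 - 1/3)**2 = (5/3)**2 = 25/9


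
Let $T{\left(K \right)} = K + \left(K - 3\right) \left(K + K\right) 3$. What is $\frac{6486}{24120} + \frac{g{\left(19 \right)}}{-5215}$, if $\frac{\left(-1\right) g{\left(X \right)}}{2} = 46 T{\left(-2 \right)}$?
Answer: $\frac{5417627}{4192860} \approx 1.2921$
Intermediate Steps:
$T{\left(K \right)} = K + 6 K \left(-3 + K\right)$ ($T{\left(K \right)} = K + \left(-3 + K\right) 2 K 3 = K + 2 K \left(-3 + K\right) 3 = K + 6 K \left(-3 + K\right)$)
$g{\left(X \right)} = -5336$ ($g{\left(X \right)} = - 2 \cdot 46 \left(- 2 \left(-17 + 6 \left(-2\right)\right)\right) = - 2 \cdot 46 \left(- 2 \left(-17 - 12\right)\right) = - 2 \cdot 46 \left(\left(-2\right) \left(-29\right)\right) = - 2 \cdot 46 \cdot 58 = \left(-2\right) 2668 = -5336$)
$\frac{6486}{24120} + \frac{g{\left(19 \right)}}{-5215} = \frac{6486}{24120} - \frac{5336}{-5215} = 6486 \cdot \frac{1}{24120} - - \frac{5336}{5215} = \frac{1081}{4020} + \frac{5336}{5215} = \frac{5417627}{4192860}$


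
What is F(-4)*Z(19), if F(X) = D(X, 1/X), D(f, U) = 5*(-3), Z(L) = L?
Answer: -285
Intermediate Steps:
D(f, U) = -15
F(X) = -15
F(-4)*Z(19) = -15*19 = -285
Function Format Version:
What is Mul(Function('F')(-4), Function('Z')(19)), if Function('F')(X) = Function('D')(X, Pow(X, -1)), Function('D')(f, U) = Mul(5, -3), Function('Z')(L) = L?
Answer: -285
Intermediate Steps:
Function('D')(f, U) = -15
Function('F')(X) = -15
Mul(Function('F')(-4), Function('Z')(19)) = Mul(-15, 19) = -285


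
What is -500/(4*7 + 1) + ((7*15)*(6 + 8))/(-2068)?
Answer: -538315/29986 ≈ -17.952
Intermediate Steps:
-500/(4*7 + 1) + ((7*15)*(6 + 8))/(-2068) = -500/(28 + 1) + (105*14)*(-1/2068) = -500/29 + 1470*(-1/2068) = -500*1/29 - 735/1034 = -500/29 - 735/1034 = -538315/29986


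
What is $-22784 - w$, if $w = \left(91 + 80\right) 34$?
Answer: $-28598$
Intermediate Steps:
$w = 5814$ ($w = 171 \cdot 34 = 5814$)
$-22784 - w = -22784 - 5814 = -28598$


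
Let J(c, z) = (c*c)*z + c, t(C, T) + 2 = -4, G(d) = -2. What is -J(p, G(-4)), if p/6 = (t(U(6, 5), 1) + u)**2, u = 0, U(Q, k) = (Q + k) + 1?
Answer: 93096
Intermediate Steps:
U(Q, k) = 1 + Q + k
t(C, T) = -6 (t(C, T) = -2 - 4 = -6)
p = 216 (p = 6*(-6 + 0)**2 = 6*(-6)**2 = 6*36 = 216)
J(c, z) = c + z*c**2 (J(c, z) = c**2*z + c = z*c**2 + c = c + z*c**2)
-J(p, G(-4)) = -216*(1 + 216*(-2)) = -216*(1 - 432) = -216*(-431) = -1*(-93096) = 93096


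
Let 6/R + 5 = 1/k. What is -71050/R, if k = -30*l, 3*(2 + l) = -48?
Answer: 19176395/324 ≈ 59186.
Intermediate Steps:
l = -18 (l = -2 + (⅓)*(-48) = -2 - 16 = -18)
k = 540 (k = -30*(-18) = 540)
R = -3240/2699 (R = 6/(-5 + 1/540) = 6/(-2699/540) = 6*(-540/2699) = -3240/2699 ≈ -1.2004)
-71050/R = -71050/(-3240/2699) = -71050*(-2699/3240) = 19176395/324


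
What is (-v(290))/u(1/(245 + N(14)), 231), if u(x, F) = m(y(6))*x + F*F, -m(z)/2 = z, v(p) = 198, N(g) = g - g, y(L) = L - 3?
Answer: -16170/4357813 ≈ -0.0037106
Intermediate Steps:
y(L) = -3 + L
N(g) = 0
m(z) = -2*z
u(x, F) = F² - 6*x (u(x, F) = (-2*(-3 + 6))*x + F*F = (-2*3)*x + F² = -6*x + F² = F² - 6*x)
(-v(290))/u(1/(245 + N(14)), 231) = (-1*198)/(231² - 6/(245 + 0)) = -198/(53361 - 6/245) = -198/13073439/245 = -198*245/13073439 = -16170/4357813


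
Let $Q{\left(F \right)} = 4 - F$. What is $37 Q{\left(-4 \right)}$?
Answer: $296$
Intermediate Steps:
$37 Q{\left(-4 \right)} = 37 \left(4 - -4\right) = 37 \left(4 + 4\right) = 37 \cdot 8 = 296$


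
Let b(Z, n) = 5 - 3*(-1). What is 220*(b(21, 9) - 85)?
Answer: -16940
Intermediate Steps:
b(Z, n) = 8 (b(Z, n) = 5 + 3 = 8)
220*(b(21, 9) - 85) = 220*(8 - 85) = 220*(-77) = -16940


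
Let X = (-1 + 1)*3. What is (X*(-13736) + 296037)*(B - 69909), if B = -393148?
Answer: -137082005109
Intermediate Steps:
X = 0 (X = 0*3 = 0)
(X*(-13736) + 296037)*(B - 69909) = (0*(-13736) + 296037)*(-393148 - 69909) = (0 + 296037)*(-463057) = 296037*(-463057) = -137082005109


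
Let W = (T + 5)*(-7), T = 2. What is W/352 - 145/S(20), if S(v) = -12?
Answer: 12613/1056 ≈ 11.944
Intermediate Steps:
W = -49 (W = (2 + 5)*(-7) = 7*(-7) = -49)
W/352 - 145/S(20) = -49/352 - 145/(-12) = -49*1/352 - 145*(-1/12) = -49/352 + 145/12 = 12613/1056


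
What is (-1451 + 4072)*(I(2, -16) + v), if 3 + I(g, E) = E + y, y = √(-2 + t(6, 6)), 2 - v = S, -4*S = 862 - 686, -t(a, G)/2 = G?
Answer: 70767 + 2621*I*√14 ≈ 70767.0 + 9806.9*I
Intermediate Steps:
t(a, G) = -2*G
S = -44 (S = -(862 - 686)/4 = -¼*176 = -44)
v = 46 (v = 2 - 1*(-44) = 2 + 44 = 46)
y = I*√14 (y = √(-2 - 2*6) = √(-2 - 12) = √(-14) = I*√14 ≈ 3.7417*I)
I(g, E) = -3 + E + I*√14 (I(g, E) = -3 + (E + I*√14) = -3 + E + I*√14)
(-1451 + 4072)*(I(2, -16) + v) = (-1451 + 4072)*((-3 - 16 + I*√14) + 46) = 2621*((-19 + I*√14) + 46) = 2621*(27 + I*√14) = 70767 + 2621*I*√14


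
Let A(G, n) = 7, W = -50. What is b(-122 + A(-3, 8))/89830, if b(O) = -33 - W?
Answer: 17/89830 ≈ 0.00018925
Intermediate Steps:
b(O) = 17 (b(O) = -33 - 1*(-50) = -33 + 50 = 17)
b(-122 + A(-3, 8))/89830 = 17/89830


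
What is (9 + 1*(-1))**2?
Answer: 64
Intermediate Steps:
(9 + 1*(-1))**2 = (9 - 1)**2 = 8**2 = 64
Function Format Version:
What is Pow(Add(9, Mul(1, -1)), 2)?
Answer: 64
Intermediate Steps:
Pow(Add(9, Mul(1, -1)), 2) = Pow(Add(9, -1), 2) = Pow(8, 2) = 64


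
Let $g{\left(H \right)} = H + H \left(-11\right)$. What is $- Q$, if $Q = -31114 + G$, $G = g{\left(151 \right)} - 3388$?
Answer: $36012$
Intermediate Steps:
$g{\left(H \right)} = - 10 H$ ($g{\left(H \right)} = H - 11 H = - 10 H$)
$G = -4898$ ($G = \left(-10\right) 151 - 3388 = -1510 - 3388 = -4898$)
$Q = -36012$ ($Q = -31114 - 4898 = -36012$)
$- Q = \left(-1\right) \left(-36012\right) = 36012$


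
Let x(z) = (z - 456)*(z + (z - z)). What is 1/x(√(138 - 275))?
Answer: -1/208073 + 456*I*√137/28506001 ≈ -4.806e-6 + 0.00018724*I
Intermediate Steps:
x(z) = z*(-456 + z) (x(z) = (-456 + z)*(z + 0) = (-456 + z)*z = z*(-456 + z))
1/x(√(138 - 275)) = 1/(√(138 - 275)*(-456 + √(138 - 275))) = 1/(√(-137)*(-456 + √(-137))) = 1/((I*√137)*(-456 + I*√137)) = 1/(I*√137*(-456 + I*√137)) = -I*√137/(137*(-456 + I*√137))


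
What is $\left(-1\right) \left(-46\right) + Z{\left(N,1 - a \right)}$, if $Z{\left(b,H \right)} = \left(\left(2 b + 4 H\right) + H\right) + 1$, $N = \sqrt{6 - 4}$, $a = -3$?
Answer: $67 + 2 \sqrt{2} \approx 69.828$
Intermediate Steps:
$N = \sqrt{2} \approx 1.4142$
$Z{\left(b,H \right)} = 1 + 2 b + 5 H$ ($Z{\left(b,H \right)} = \left(2 b + 5 H\right) + 1 = 1 + 2 b + 5 H$)
$\left(-1\right) \left(-46\right) + Z{\left(N,1 - a \right)} = \left(-1\right) \left(-46\right) + \left(1 + 2 \sqrt{2} + 5 \left(1 - -3\right)\right) = 46 + \left(1 + 2 \sqrt{2} + 5 \left(1 + 3\right)\right) = 46 + \left(1 + 2 \sqrt{2} + 5 \cdot 4\right) = 46 + \left(1 + 2 \sqrt{2} + 20\right) = 46 + \left(21 + 2 \sqrt{2}\right) = 67 + 2 \sqrt{2}$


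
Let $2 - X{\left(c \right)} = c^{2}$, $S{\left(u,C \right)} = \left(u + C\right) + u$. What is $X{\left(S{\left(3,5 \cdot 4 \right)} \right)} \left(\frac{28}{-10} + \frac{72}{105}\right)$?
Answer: $\frac{49876}{35} \approx 1425.0$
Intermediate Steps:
$S{\left(u,C \right)} = C + 2 u$ ($S{\left(u,C \right)} = \left(C + u\right) + u = C + 2 u$)
$X{\left(c \right)} = 2 - c^{2}$
$X{\left(S{\left(3,5 \cdot 4 \right)} \right)} \left(\frac{28}{-10} + \frac{72}{105}\right) = \left(2 - \left(5 \cdot 4 + 2 \cdot 3\right)^{2}\right) \left(\frac{28}{-10} + \frac{72}{105}\right) = \left(2 - \left(20 + 6\right)^{2}\right) \left(28 \left(- \frac{1}{10}\right) + 72 \cdot \frac{1}{105}\right) = \left(2 - 26^{2}\right) \left(- \frac{14}{5} + \frac{24}{35}\right) = \left(2 - 676\right) \left(- \frac{74}{35}\right) = \left(-674\right) \left(- \frac{74}{35}\right) = \frac{49876}{35}$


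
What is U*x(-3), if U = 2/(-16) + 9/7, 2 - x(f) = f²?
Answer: -65/8 ≈ -8.1250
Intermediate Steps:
x(f) = 2 - f²
U = 65/56 (U = 2*(-1/16) + 9*(⅐) = -⅛ + 9/7 = 65/56 ≈ 1.1607)
U*x(-3) = 65*(2 - 1*(-3)²)/56 = 65*(2 - 1*9)/56 = 65*(2 - 9)/56 = (65/56)*(-7) = -65/8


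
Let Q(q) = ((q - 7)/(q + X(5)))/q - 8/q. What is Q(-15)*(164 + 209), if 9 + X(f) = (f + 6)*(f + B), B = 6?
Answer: 99218/485 ≈ 204.57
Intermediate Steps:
X(f) = -9 + (6 + f)² (X(f) = -9 + (f + 6)*(f + 6) = -9 + (6 + f)*(6 + f) = -9 + (6 + f)²)
Q(q) = -8/q + (-7 + q)/(q*(112 + q)) (Q(q) = ((q - 7)/(q + (27 + 5² + 12*5)))/q - 8/q = ((-7 + q)/(q + (27 + 25 + 60)))/q - 8/q = ((-7 + q)/(q + 112))/q - 8/q = ((-7 + q)/(112 + q))/q - 8/q = (-7 + q)/(q*(112 + q)) - 8/q = -8/q + (-7 + q)/(q*(112 + q)))
Q(-15)*(164 + 209) = (7*(-129 - 1*(-15))/(-15*(112 - 15)))*(164 + 209) = (7*(-1/15)*(-129 + 15)/97)*373 = (7*(-1/15)*(1/97)*(-114))*373 = (266/485)*373 = 99218/485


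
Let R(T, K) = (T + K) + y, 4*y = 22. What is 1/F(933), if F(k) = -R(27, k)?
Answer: -2/1931 ≈ -0.0010357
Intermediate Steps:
y = 11/2 (y = (¼)*22 = 11/2 ≈ 5.5000)
R(T, K) = 11/2 + K + T (R(T, K) = (T + K) + 11/2 = (K + T) + 11/2 = 11/2 + K + T)
F(k) = -65/2 - k (F(k) = -(11/2 + k + 27) = -(65/2 + k) = -65/2 - k)
1/F(933) = 1/(-65/2 - 1*933) = 1/(-65/2 - 933) = 1/(-1931/2) = -2/1931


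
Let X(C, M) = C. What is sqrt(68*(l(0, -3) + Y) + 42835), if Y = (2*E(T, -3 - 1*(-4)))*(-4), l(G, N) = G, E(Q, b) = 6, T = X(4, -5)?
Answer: sqrt(39571) ≈ 198.92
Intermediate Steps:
T = 4
Y = -48 (Y = (2*6)*(-4) = 12*(-4) = -48)
sqrt(68*(l(0, -3) + Y) + 42835) = sqrt(68*(0 - 48) + 42835) = sqrt(68*(-48) + 42835) = sqrt(-3264 + 42835) = sqrt(39571)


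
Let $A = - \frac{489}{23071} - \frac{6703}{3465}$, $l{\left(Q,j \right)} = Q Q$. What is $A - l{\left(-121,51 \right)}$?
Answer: $- \frac{1170572739913}{79941015} \approx -14643.0$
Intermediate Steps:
$l{\left(Q,j \right)} = Q^{2}$
$A = - \frac{156339298}{79941015}$ ($A = \left(-489\right) \frac{1}{23071} - \frac{6703}{3465} = - \frac{489}{23071} - \frac{6703}{3465} = - \frac{156339298}{79941015} \approx -1.9557$)
$A - l{\left(-121,51 \right)} = - \frac{156339298}{79941015} - \left(-121\right)^{2} = - \frac{156339298}{79941015} - 14641 = - \frac{1170572739913}{79941015}$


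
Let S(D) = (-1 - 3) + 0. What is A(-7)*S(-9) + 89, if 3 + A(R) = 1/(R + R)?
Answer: 709/7 ≈ 101.29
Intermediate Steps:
A(R) = -3 + 1/(2*R) (A(R) = -3 + 1/(R + R) = -3 + 1/(2*R))
S(D) = -4 (S(D) = -4 + 0 = -4)
A(-7)*S(-9) + 89 = (-3 + (1/2)/(-7))*(-4) + 89 = (-3 + (1/2)*(-1/7))*(-4) + 89 = (-3 - 1/14)*(-4) + 89 = -43/14*(-4) + 89 = 86/7 + 89 = 709/7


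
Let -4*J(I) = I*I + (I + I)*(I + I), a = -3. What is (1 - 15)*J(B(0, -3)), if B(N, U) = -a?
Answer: 315/2 ≈ 157.50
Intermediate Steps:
B(N, U) = 3 (B(N, U) = -1*(-3) = 3)
J(I) = -5*I²/4 (J(I) = -(I*I + (I + I)*(I + I))/4 = -(I² + (2*I)*(2*I))/4 = -(I² + 4*I²)/4 = -5*I²/4)
(1 - 15)*J(B(0, -3)) = (1 - 15)*(-5/4*3²) = -(-35)*9/2 = -14*(-45/4) = 315/2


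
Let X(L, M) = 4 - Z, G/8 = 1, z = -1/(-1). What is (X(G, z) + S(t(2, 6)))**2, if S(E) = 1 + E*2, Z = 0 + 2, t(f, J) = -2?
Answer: 1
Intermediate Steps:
Z = 2
z = 1 (z = -1*(-1) = 1)
G = 8 (G = 8*1 = 8)
S(E) = 1 + 2*E
X(L, M) = 2 (X(L, M) = 4 - 1*2 = 4 - 2 = 2)
(X(G, z) + S(t(2, 6)))**2 = (2 + (1 + 2*(-2)))**2 = (2 + (1 - 4))**2 = (2 - 3)**2 = (-1)**2 = 1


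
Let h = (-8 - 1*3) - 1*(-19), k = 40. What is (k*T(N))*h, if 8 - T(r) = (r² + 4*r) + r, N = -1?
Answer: 3840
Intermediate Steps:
T(r) = 8 - r² - 5*r (T(r) = 8 - ((r² + 4*r) + r) = 8 - (r² + 5*r) = 8 + (-r² - 5*r) = 8 - r² - 5*r)
h = 8 (h = (-8 - 3) + 19 = -11 + 19 = 8)
(k*T(N))*h = (40*(8 - 1*(-1)² - 5*(-1)))*8 = (40*(8 - 1*1 + 5))*8 = (40*(8 - 1 + 5))*8 = (40*12)*8 = 480*8 = 3840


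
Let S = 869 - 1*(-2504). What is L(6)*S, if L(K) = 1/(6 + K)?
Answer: 3373/12 ≈ 281.08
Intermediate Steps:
S = 3373 (S = 869 + 2504 = 3373)
L(6)*S = 3373/(6 + 6) = 3373/12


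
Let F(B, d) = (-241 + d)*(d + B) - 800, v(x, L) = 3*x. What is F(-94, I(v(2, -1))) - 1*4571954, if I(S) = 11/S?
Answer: -163825589/36 ≈ -4.5507e+6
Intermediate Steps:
F(B, d) = -800 + (-241 + d)*(B + d) (F(B, d) = (-241 + d)*(B + d) - 800 = -800 + (-241 + d)*(B + d))
F(-94, I(v(2, -1))) - 1*4571954 = (-800 + (11/((3*2)))² - 241*(-94) - 2651/(3*2) - 1034/(3*2)) - 1*4571954 = (-800 + (11/6)² + 22654 - 2651/6 - 1034/6) - 4571954 = (-800 + (11*(⅙))² + 22654 - 2651/6 - 1034/6) - 4571954 = (-800 + (11/6)² + 22654 - 241*11/6 - 94*11/6) - 4571954 = (-800 + 121/36 + 22654 - 2651/6 - 517/3) - 4571954 = 764755/36 - 4571954 = -163825589/36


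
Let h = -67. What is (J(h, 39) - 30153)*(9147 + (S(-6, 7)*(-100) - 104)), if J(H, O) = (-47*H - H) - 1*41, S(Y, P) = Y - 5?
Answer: -273637854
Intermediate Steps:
S(Y, P) = -5 + Y
J(H, O) = -41 - 48*H (J(H, O) = -48*H - 41 = -41 - 48*H)
(J(h, 39) - 30153)*(9147 + (S(-6, 7)*(-100) - 104)) = ((-41 - 48*(-67)) - 30153)*(9147 + ((-5 - 6)*(-100) - 104)) = ((-41 + 3216) - 30153)*(9147 + (-11*(-100) - 104)) = (3175 - 30153)*(9147 + (1100 - 104)) = -26978*(9147 + 996) = -26978*10143 = -273637854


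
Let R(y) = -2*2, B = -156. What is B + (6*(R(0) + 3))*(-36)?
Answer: 60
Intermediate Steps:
R(y) = -4
B + (6*(R(0) + 3))*(-36) = -156 + (6*(-4 + 3))*(-36) = -156 + (6*(-1))*(-36) = -156 - 6*(-36) = -156 + 216 = 60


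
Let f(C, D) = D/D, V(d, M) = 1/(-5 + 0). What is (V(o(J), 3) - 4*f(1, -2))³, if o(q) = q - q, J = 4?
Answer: -9261/125 ≈ -74.088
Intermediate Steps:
o(q) = 0
V(d, M) = -⅕ (V(d, M) = 1/(-5) = -⅕)
f(C, D) = 1
(V(o(J), 3) - 4*f(1, -2))³ = (-⅕ - 4)³ = (-21/5)³ = -9261/125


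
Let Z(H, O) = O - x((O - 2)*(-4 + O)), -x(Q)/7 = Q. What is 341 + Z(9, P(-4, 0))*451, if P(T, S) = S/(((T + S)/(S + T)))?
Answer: 25597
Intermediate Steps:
x(Q) = -7*Q
P(T, S) = S (P(T, S) = S/(((S + T)/(S + T))) = S/1 = S*1 = S)
Z(H, O) = O + 7*(-4 + O)*(-2 + O) (Z(H, O) = O - (-7)*(O - 2)*(-4 + O) = O - (-7)*(-2 + O)*(-4 + O) = O - (-7)*(-4 + O)*(-2 + O) = O + 7*(-4 + O)*(-2 + O))
341 + Z(9, P(-4, 0))*451 = 341 + (56 - 41*0 + 7*0²)*451 = 341 + (56 + 0 + 7*0)*451 = 341 + (56 + 0 + 0)*451 = 341 + 56*451 = 341 + 25256 = 25597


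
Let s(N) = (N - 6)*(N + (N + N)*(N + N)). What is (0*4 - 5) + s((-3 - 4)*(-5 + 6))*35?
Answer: -86000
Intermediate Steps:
s(N) = (-6 + N)*(N + 4*N²) (s(N) = (-6 + N)*(N + (2*N)*(2*N)) = (-6 + N)*(N + 4*N²))
(0*4 - 5) + s((-3 - 4)*(-5 + 6))*35 = (0*4 - 5) + (((-3 - 4)*(-5 + 6))*(-6 - 23*(-3 - 4)*(-5 + 6) + 4*((-3 - 4)*(-5 + 6))²))*35 = (0 - 5) + ((-7*1)*(-6 - (-161) + 4*(-7*1)²))*35 = -5 - 7*(-6 - 23*(-7) + 4*(-7)²)*35 = -5 - 7*(-6 + 161 + 4*49)*35 = -5 - 7*(-6 + 161 + 196)*35 = -5 - 7*351*35 = -5 - 2457*35 = -5 - 85995 = -86000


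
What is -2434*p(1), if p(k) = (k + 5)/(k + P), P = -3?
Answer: 7302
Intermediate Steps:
p(k) = (5 + k)/(-3 + k) (p(k) = (k + 5)/(k - 3) = (5 + k)/(-3 + k))
-2434*p(1) = -2434*(5 + 1)/(-3 + 1) = -2434*6/(-2) = -(-1217)*6 = -2434*(-3) = 7302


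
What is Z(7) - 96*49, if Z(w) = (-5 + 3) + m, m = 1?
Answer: -4705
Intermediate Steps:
Z(w) = -1 (Z(w) = (-5 + 3) + 1 = -2 + 1 = -1)
Z(7) - 96*49 = -1 - 96*49 = -1 - 4704 = -4705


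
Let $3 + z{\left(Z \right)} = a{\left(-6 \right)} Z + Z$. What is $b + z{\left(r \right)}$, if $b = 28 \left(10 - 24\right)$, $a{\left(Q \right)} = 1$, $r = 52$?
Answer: $-291$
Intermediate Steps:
$z{\left(Z \right)} = -3 + 2 Z$ ($z{\left(Z \right)} = -3 + \left(1 Z + Z\right) = -3 + \left(Z + Z\right) = -3 + 2 Z$)
$b = -392$ ($b = 28 \left(-14\right) = -392$)
$b + z{\left(r \right)} = -392 + \left(-3 + 2 \cdot 52\right) = -392 + \left(-3 + 104\right) = -392 + 101 = -291$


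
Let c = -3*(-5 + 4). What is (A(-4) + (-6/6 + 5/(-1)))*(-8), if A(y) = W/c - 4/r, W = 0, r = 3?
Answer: 176/3 ≈ 58.667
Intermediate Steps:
c = 3 (c = -3*(-1) = 3)
A(y) = -4/3 (A(y) = 0/3 - 4/3 = 0*(⅓) - 4*⅓ = 0 - 4/3 = -4/3)
(A(-4) + (-6/6 + 5/(-1)))*(-8) = (-4/3 + (-6/6 + 5/(-1)))*(-8) = (-4/3 + (-6*⅙ + 5*(-1)))*(-8) = (-4/3 + (-1 - 5))*(-8) = (-4/3 - 6)*(-8) = -22/3*(-8) = 176/3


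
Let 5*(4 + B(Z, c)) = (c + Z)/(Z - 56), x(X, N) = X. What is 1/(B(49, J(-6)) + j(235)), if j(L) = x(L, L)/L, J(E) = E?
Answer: -35/148 ≈ -0.23649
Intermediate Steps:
j(L) = 1 (j(L) = L/L = 1)
B(Z, c) = -4 + (Z + c)/(5*(-56 + Z)) (B(Z, c) = -4 + ((c + Z)/(Z - 56))/5 = -4 + ((Z + c)/(-56 + Z))/5 = -4 + (Z + c)/(5*(-56 + Z)))
1/(B(49, J(-6)) + j(235)) = 1/((1120 - 6 - 19*49)/(5*(-56 + 49)) + 1) = 1/((⅕)*(1120 - 6 - 931)/(-7) + 1) = 1/((⅕)*(-⅐)*183 + 1) = 1/(-183/35 + 1) = 1/(-148/35) = -35/148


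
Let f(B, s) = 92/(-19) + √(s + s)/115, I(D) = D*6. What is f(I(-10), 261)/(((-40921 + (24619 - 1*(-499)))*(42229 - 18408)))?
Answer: 92/7152421997 - 3*√58/43290975245 ≈ 1.2335e-8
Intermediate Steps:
I(D) = 6*D
f(B, s) = -92/19 + √2*√s/115 (f(B, s) = 92*(-1/19) + √(2*s)*(1/115) = -92/19 + (√2*√s)*(1/115) = -92/19 + √2*√s/115)
f(I(-10), 261)/(((-40921 + (24619 - 1*(-499)))*(42229 - 18408))) = (-92/19 + √2*√261/115)/(((-40921 + (24619 - 1*(-499)))*(42229 - 18408))) = (-92/19 + √2*(3*√29)/115)/(((-40921 + (24619 + 499))*23821)) = (-92/19 + 3*√58/115)/(((-40921 + 25118)*23821)) = (-92/19 + 3*√58/115)/((-15803*23821)) = (-92/19 + 3*√58/115)/(-376443263) = (-92/19 + 3*√58/115)*(-1/376443263) = 92/7152421997 - 3*√58/43290975245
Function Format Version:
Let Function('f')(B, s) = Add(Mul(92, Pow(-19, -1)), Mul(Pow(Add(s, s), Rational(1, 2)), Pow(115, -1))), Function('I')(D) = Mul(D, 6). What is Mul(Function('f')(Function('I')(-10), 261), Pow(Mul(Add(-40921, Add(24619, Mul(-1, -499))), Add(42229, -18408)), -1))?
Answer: Add(Rational(92, 7152421997), Mul(Rational(-3, 43290975245), Pow(58, Rational(1, 2)))) ≈ 1.2335e-8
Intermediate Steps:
Function('I')(D) = Mul(6, D)
Function('f')(B, s) = Add(Rational(-92, 19), Mul(Rational(1, 115), Pow(2, Rational(1, 2)), Pow(s, Rational(1, 2)))) (Function('f')(B, s) = Add(Mul(92, Rational(-1, 19)), Mul(Pow(Mul(2, s), Rational(1, 2)), Rational(1, 115))) = Add(Rational(-92, 19), Mul(Mul(Pow(2, Rational(1, 2)), Pow(s, Rational(1, 2))), Rational(1, 115))) = Add(Rational(-92, 19), Mul(Rational(1, 115), Pow(2, Rational(1, 2)), Pow(s, Rational(1, 2)))))
Mul(Function('f')(Function('I')(-10), 261), Pow(Mul(Add(-40921, Add(24619, Mul(-1, -499))), Add(42229, -18408)), -1)) = Mul(Add(Rational(-92, 19), Mul(Rational(1, 115), Pow(2, Rational(1, 2)), Pow(261, Rational(1, 2)))), Pow(Mul(Add(-40921, Add(24619, Mul(-1, -499))), Add(42229, -18408)), -1)) = Mul(Add(Rational(-92, 19), Mul(Rational(1, 115), Pow(2, Rational(1, 2)), Mul(3, Pow(29, Rational(1, 2))))), Pow(Mul(Add(-40921, Add(24619, 499)), 23821), -1)) = Mul(Add(Rational(-92, 19), Mul(Rational(3, 115), Pow(58, Rational(1, 2)))), Pow(Mul(Add(-40921, 25118), 23821), -1)) = Mul(Add(Rational(-92, 19), Mul(Rational(3, 115), Pow(58, Rational(1, 2)))), Pow(Mul(-15803, 23821), -1)) = Mul(Add(Rational(-92, 19), Mul(Rational(3, 115), Pow(58, Rational(1, 2)))), Pow(-376443263, -1)) = Mul(Add(Rational(-92, 19), Mul(Rational(3, 115), Pow(58, Rational(1, 2)))), Rational(-1, 376443263)) = Add(Rational(92, 7152421997), Mul(Rational(-3, 43290975245), Pow(58, Rational(1, 2))))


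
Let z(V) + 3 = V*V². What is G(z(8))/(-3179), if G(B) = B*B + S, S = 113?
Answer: -259194/3179 ≈ -81.533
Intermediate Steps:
z(V) = -3 + V³ (z(V) = -3 + V*V² = -3 + V³)
G(B) = 113 + B² (G(B) = B*B + 113 = B² + 113 = 113 + B²)
G(z(8))/(-3179) = (113 + (-3 + 8³)²)/(-3179) = (113 + (-3 + 512)²)*(-1/3179) = (113 + 509²)*(-1/3179) = (113 + 259081)*(-1/3179) = 259194*(-1/3179) = -259194/3179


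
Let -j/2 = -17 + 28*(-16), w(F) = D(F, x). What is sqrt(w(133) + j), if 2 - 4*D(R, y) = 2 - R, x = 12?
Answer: sqrt(3853)/2 ≈ 31.036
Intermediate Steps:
D(R, y) = R/4 (D(R, y) = 1/2 - (2 - R)/4 = 1/2 + (-1/2 + R/4) = R/4)
w(F) = F/4
j = 930 (j = -2*(-17 + 28*(-16)) = -2*(-17 - 448) = -2*(-465) = 930)
sqrt(w(133) + j) = sqrt((1/4)*133 + 930) = sqrt(133/4 + 930) = sqrt(3853/4) = sqrt(3853)/2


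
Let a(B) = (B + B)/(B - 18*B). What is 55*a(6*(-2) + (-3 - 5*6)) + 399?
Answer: 6673/17 ≈ 392.53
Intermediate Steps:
a(B) = -2/17 (a(B) = (2*B)/((-17*B)) = (2*B)*(-1/(17*B)) = -2/17)
55*a(6*(-2) + (-3 - 5*6)) + 399 = 55*(-2/17) + 399 = -110/17 + 399 = 6673/17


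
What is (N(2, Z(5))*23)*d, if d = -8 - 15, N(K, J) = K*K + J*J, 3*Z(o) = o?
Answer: -32269/9 ≈ -3585.4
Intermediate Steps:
Z(o) = o/3
N(K, J) = J² + K² (N(K, J) = K² + J² = J² + K²)
d = -23
(N(2, Z(5))*23)*d = ((((⅓)*5)² + 2²)*23)*(-23) = (((5/3)² + 4)*23)*(-23) = ((25/9 + 4)*23)*(-23) = ((61/9)*23)*(-23) = (1403/9)*(-23) = -32269/9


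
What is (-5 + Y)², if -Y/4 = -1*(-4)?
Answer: 441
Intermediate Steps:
Y = -16 (Y = -(-4)*(-4) = -4*4 = -16)
(-5 + Y)² = (-5 - 16)² = (-21)² = 441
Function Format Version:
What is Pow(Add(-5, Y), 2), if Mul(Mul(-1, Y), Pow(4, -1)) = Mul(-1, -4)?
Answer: 441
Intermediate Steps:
Y = -16 (Y = Mul(-4, Mul(-1, -4)) = Mul(-4, 4) = -16)
Pow(Add(-5, Y), 2) = Pow(Add(-5, -16), 2) = Pow(-21, 2) = 441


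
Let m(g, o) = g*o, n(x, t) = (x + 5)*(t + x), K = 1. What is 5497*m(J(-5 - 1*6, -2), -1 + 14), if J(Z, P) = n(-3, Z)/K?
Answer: -2000908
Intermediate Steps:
n(x, t) = (5 + x)*(t + x)
J(Z, P) = -6 + 2*Z (J(Z, P) = ((-3)² + 5*Z + 5*(-3) + Z*(-3))/1 = (9 + 5*Z - 15 - 3*Z)*1 = (-6 + 2*Z)*1 = -6 + 2*Z)
5497*m(J(-5 - 1*6, -2), -1 + 14) = 5497*((-6 + 2*(-5 - 1*6))*(-1 + 14)) = 5497*((-6 + 2*(-5 - 6))*13) = 5497*((-6 + 2*(-11))*13) = 5497*((-6 - 22)*13) = 5497*(-28*13) = 5497*(-364) = -2000908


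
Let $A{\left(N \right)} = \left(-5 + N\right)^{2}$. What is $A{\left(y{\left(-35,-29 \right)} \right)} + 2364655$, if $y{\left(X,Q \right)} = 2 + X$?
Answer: $2366099$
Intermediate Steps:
$A{\left(y{\left(-35,-29 \right)} \right)} + 2364655 = \left(-5 + \left(2 - 35\right)\right)^{2} + 2364655 = \left(-5 - 33\right)^{2} + 2364655 = \left(-38\right)^{2} + 2364655 = 1444 + 2364655 = 2366099$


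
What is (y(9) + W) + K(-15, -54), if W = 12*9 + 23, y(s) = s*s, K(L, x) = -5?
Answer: 207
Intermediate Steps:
y(s) = s**2
W = 131 (W = 108 + 23 = 131)
(y(9) + W) + K(-15, -54) = (9**2 + 131) - 5 = (81 + 131) - 5 = 212 - 5 = 207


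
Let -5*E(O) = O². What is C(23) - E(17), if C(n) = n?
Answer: 404/5 ≈ 80.800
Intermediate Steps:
E(O) = -O²/5
C(23) - E(17) = 23 - (-1)*17²/5 = 23 - (-1)*289/5 = 23 - 1*(-289/5) = 23 + 289/5 = 404/5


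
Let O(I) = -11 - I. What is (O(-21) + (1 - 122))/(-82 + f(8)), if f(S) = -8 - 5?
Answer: 111/95 ≈ 1.1684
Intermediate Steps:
f(S) = -13
(O(-21) + (1 - 122))/(-82 + f(8)) = ((-11 - 1*(-21)) + (1 - 122))/(-82 - 13) = ((-11 + 21) - 121)/(-95) = (10 - 121)*(-1/95) = -111*(-1/95) = 111/95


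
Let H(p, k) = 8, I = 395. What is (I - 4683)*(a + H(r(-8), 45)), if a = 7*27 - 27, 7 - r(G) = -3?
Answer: -728960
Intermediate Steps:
r(G) = 10 (r(G) = 7 - 1*(-3) = 7 + 3 = 10)
a = 162 (a = 189 - 27 = 162)
(I - 4683)*(a + H(r(-8), 45)) = (395 - 4683)*(162 + 8) = -4288*170 = -728960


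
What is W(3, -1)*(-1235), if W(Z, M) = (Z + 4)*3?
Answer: -25935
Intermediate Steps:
W(Z, M) = 12 + 3*Z (W(Z, M) = (4 + Z)*3 = 12 + 3*Z)
W(3, -1)*(-1235) = (12 + 3*3)*(-1235) = (12 + 9)*(-1235) = 21*(-1235) = -25935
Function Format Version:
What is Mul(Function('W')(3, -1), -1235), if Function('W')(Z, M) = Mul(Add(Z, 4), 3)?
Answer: -25935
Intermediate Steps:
Function('W')(Z, M) = Add(12, Mul(3, Z)) (Function('W')(Z, M) = Mul(Add(4, Z), 3) = Add(12, Mul(3, Z)))
Mul(Function('W')(3, -1), -1235) = Mul(Add(12, Mul(3, 3)), -1235) = Mul(Add(12, 9), -1235) = Mul(21, -1235) = -25935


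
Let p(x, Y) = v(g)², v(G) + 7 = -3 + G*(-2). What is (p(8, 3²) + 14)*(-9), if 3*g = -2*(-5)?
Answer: -2626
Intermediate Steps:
g = 10/3 (g = (-2*(-5))/3 = (⅓)*10 = 10/3 ≈ 3.3333)
v(G) = -10 - 2*G (v(G) = -7 + (-3 + G*(-2)) = -7 + (-3 - 2*G) = -10 - 2*G)
p(x, Y) = 2500/9 (p(x, Y) = (-10 - 2*10/3)² = (-10 - 20/3)² = (-50/3)² = 2500/9)
(p(8, 3²) + 14)*(-9) = (2500/9 + 14)*(-9) = (2626/9)*(-9) = -2626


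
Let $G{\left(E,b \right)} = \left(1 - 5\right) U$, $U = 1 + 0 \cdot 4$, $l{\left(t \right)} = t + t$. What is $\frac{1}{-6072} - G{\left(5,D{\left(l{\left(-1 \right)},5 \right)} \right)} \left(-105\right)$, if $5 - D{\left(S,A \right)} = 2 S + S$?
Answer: $- \frac{2550241}{6072} \approx -420.0$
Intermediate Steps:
$l{\left(t \right)} = 2 t$
$U = 1$ ($U = 1 + 0 = 1$)
$D{\left(S,A \right)} = 5 - 3 S$ ($D{\left(S,A \right)} = 5 - \left(2 S + S\right) = 5 - 3 S$)
$G{\left(E,b \right)} = -4$ ($G{\left(E,b \right)} = \left(1 - 5\right) 1 = \left(-4\right) 1 = -4$)
$\frac{1}{-6072} - G{\left(5,D{\left(l{\left(-1 \right)},5 \right)} \right)} \left(-105\right) = \frac{1}{-6072} - \left(-4\right) \left(-105\right) = - \frac{1}{6072} - 420 = - \frac{2550241}{6072}$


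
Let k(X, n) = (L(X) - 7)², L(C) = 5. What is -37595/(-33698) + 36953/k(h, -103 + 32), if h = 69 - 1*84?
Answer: 622696287/67396 ≈ 9239.4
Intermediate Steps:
h = -15 (h = 69 - 84 = -15)
k(X, n) = 4 (k(X, n) = (5 - 7)² = (-2)² = 4)
-37595/(-33698) + 36953/k(h, -103 + 32) = -37595/(-33698) + 36953/4 = -37595*(-1/33698) + 36953*(¼) = 37595/33698 + 36953/4 = 622696287/67396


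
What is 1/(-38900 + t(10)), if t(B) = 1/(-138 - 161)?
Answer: -299/11631101 ≈ -2.5707e-5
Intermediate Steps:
t(B) = -1/299 (t(B) = 1/(-299) = -1/299)
1/(-38900 + t(10)) = 1/(-38900 - 1/299) = 1/(-11631101/299) = -299/11631101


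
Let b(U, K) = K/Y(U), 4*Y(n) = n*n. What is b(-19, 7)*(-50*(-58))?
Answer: 81200/361 ≈ 224.93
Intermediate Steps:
Y(n) = n²/4 (Y(n) = (n*n)/4 = n²/4)
b(U, K) = 4*K/U² (b(U, K) = K/((U²/4)) = K*(4/U²) = 4*K/U²)
b(-19, 7)*(-50*(-58)) = (4*7/(-19)²)*(-50*(-58)) = (4*7*(1/361))*2900 = (28/361)*2900 = 81200/361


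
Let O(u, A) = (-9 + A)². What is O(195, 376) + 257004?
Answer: 391693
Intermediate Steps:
O(195, 376) + 257004 = (-9 + 376)² + 257004 = 367² + 257004 = 134689 + 257004 = 391693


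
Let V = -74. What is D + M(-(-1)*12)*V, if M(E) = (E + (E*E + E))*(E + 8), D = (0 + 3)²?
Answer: -248631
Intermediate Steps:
D = 9 (D = 3² = 9)
M(E) = (8 + E)*(E² + 2*E) (M(E) = (E + (E² + E))*(8 + E) = (E + (E + E²))*(8 + E) = (E² + 2*E)*(8 + E) = (8 + E)*(E² + 2*E))
D + M(-(-1)*12)*V = 9 + ((-(-1)*12)*(16 + (-(-1)*12)² + 10*(-(-1)*12)))*(-74) = 9 + ((-1*(-12))*(16 + (-1*(-12))² + 10*(-1*(-12))))*(-74) = 9 + (12*(16 + 12² + 10*12))*(-74) = 9 + (12*(16 + 144 + 120))*(-74) = 9 + (12*280)*(-74) = 9 + 3360*(-74) = 9 - 248640 = -248631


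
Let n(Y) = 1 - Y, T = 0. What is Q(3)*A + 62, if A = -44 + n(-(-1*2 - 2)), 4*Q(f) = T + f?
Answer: 107/4 ≈ 26.750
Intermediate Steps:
Q(f) = f/4 (Q(f) = (0 + f)/4 = f/4)
A = -47 (A = -44 + (1 - (-1)*(-1*2 - 2)) = -44 + (1 - (-1)*(-2 - 2)) = -44 + (1 - (-1)*(-4)) = -44 + (1 - 1*4) = -44 + (1 - 4) = -44 - 3 = -47)
Q(3)*A + 62 = ((¼)*3)*(-47) + 62 = (¾)*(-47) + 62 = -141/4 + 62 = 107/4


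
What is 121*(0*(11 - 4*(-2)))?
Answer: 0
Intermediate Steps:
121*(0*(11 - 4*(-2))) = 121*(0*(11 + 8)) = 121*(0*19) = 121*0 = 0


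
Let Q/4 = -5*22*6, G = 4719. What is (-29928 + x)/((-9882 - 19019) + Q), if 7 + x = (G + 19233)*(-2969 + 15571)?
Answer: -301813169/31541 ≈ -9568.9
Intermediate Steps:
x = 301843097 (x = -7 + (4719 + 19233)*(-2969 + 15571) = -7 + 23952*12602 = -7 + 301843104 = 301843097)
Q = -2640 (Q = 4*(-5*22*6) = 4*(-110*6) = 4*(-660) = -2640)
(-29928 + x)/((-9882 - 19019) + Q) = (-29928 + 301843097)/((-9882 - 19019) - 2640) = 301813169/(-28901 - 2640) = 301813169/(-31541) = 301813169*(-1/31541) = -301813169/31541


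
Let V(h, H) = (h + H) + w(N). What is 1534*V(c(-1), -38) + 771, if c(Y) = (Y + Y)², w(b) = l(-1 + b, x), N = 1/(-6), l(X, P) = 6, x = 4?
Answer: -42181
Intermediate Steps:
N = -⅙ ≈ -0.16667
w(b) = 6
c(Y) = 4*Y² (c(Y) = (2*Y)² = 4*Y²)
V(h, H) = 6 + H + h (V(h, H) = (h + H) + 6 = (H + h) + 6 = 6 + H + h)
1534*V(c(-1), -38) + 771 = 1534*(6 - 38 + 4*(-1)²) + 771 = 1534*(6 - 38 + 4*1) + 771 = 1534*(6 - 38 + 4) + 771 = 1534*(-28) + 771 = -42952 + 771 = -42181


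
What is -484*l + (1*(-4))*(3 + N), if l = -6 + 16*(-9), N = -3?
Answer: 72600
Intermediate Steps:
l = -150 (l = -6 - 144 = -150)
-484*l + (1*(-4))*(3 + N) = -484*(-150) + (1*(-4))*(3 - 3) = 72600 - 4*0 = 72600 + 0 = 72600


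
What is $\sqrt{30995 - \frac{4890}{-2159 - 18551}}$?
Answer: $\frac{\sqrt{132939838514}}{2071} \approx 176.05$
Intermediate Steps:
$\sqrt{30995 - \frac{4890}{-2159 - 18551}} = \sqrt{30995 - \frac{4890}{-20710}} = \sqrt{30995 - - \frac{489}{2071}} = \sqrt{30995 + \frac{489}{2071}} = \sqrt{\frac{64191134}{2071}} = \frac{\sqrt{132939838514}}{2071}$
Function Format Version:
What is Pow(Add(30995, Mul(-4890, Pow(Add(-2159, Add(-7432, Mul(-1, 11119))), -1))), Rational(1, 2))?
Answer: Mul(Rational(1, 2071), Pow(132939838514, Rational(1, 2))) ≈ 176.05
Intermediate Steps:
Pow(Add(30995, Mul(-4890, Pow(Add(-2159, Add(-7432, Mul(-1, 11119))), -1))), Rational(1, 2)) = Pow(Add(30995, Mul(-4890, Pow(Add(-2159, Add(-7432, -11119)), -1))), Rational(1, 2)) = Pow(Add(30995, Mul(-4890, Pow(Add(-2159, -18551), -1))), Rational(1, 2)) = Pow(Add(30995, Mul(-4890, Pow(-20710, -1))), Rational(1, 2)) = Pow(Add(30995, Mul(-4890, Rational(-1, 20710))), Rational(1, 2)) = Pow(Add(30995, Rational(489, 2071)), Rational(1, 2)) = Pow(Rational(64191134, 2071), Rational(1, 2)) = Mul(Rational(1, 2071), Pow(132939838514, Rational(1, 2)))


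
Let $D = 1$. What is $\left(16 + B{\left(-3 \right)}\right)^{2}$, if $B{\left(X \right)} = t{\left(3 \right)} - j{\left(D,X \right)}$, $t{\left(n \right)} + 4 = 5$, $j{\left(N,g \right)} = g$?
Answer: $400$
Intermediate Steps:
$t{\left(n \right)} = 1$ ($t{\left(n \right)} = -4 + 5 = 1$)
$B{\left(X \right)} = 1 - X$
$\left(16 + B{\left(-3 \right)}\right)^{2} = \left(16 + \left(1 - -3\right)\right)^{2} = \left(16 + \left(1 + 3\right)\right)^{2} = \left(16 + 4\right)^{2} = 20^{2} = 400$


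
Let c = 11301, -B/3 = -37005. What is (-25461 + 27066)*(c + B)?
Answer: 196317180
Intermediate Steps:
B = 111015 (B = -3*(-37005) = 111015)
(-25461 + 27066)*(c + B) = (-25461 + 27066)*(11301 + 111015) = 1605*122316 = 196317180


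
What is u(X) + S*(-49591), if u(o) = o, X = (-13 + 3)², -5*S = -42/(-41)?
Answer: 2103322/205 ≈ 10260.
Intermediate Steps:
S = -42/205 (S = -(-42)/(5*(-41)) = -(-42)*(-1)/(5*41) = -⅕*42/41 = -42/205 ≈ -0.20488)
X = 100 (X = (-10)² = 100)
u(X) + S*(-49591) = 100 - 42/205*(-49591) = 100 + 2082822/205 = 2103322/205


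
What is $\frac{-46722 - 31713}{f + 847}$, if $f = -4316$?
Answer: $\frac{78435}{3469} \approx 22.61$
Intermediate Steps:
$\frac{-46722 - 31713}{f + 847} = \frac{-46722 - 31713}{-4316 + 847} = - \frac{78435}{-3469} = \left(-78435\right) \left(- \frac{1}{3469}\right) = \frac{78435}{3469}$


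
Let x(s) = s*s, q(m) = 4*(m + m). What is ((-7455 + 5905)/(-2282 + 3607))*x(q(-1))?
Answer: -3968/53 ≈ -74.868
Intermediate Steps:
q(m) = 8*m (q(m) = 4*(2*m) = 8*m)
x(s) = s²
((-7455 + 5905)/(-2282 + 3607))*x(q(-1)) = ((-7455 + 5905)/(-2282 + 3607))*(8*(-1))² = -1550/1325*(-8)² = -1550*1/1325*64 = -62/53*64 = -3968/53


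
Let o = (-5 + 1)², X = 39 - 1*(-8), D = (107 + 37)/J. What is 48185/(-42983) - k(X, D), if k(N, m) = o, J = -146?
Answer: -735913/42983 ≈ -17.121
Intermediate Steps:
D = -72/73 (D = (107 + 37)/(-146) = 144*(-1/146) = -72/73 ≈ -0.98630)
X = 47 (X = 39 + 8 = 47)
o = 16 (o = (-4)² = 16)
k(N, m) = 16
48185/(-42983) - k(X, D) = 48185/(-42983) - 1*16 = 48185*(-1/42983) - 16 = -48185/42983 - 16 = -735913/42983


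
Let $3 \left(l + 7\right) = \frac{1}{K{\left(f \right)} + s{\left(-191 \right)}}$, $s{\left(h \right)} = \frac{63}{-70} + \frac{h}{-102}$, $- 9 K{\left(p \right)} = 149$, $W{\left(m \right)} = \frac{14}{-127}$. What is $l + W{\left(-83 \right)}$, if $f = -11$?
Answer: $- \frac{10797048}{1513967} \approx -7.1316$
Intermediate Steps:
$W{\left(m \right)} = - \frac{14}{127}$ ($W{\left(m \right)} = 14 \left(- \frac{1}{127}\right) = - \frac{14}{127}$)
$K{\left(p \right)} = - \frac{149}{9}$ ($K{\left(p \right)} = \left(- \frac{1}{9}\right) 149 = - \frac{149}{9}$)
$s{\left(h \right)} = - \frac{9}{10} - \frac{h}{102}$ ($s{\left(h \right)} = 63 \left(- \frac{1}{70}\right) + h \left(- \frac{1}{102}\right) = - \frac{9}{10} - \frac{h}{102}$)
$l = - \frac{83702}{11921}$ ($l = -7 + \frac{1}{3 \left(- \frac{149}{9} - - \frac{248}{255}\right)} = -7 + \frac{1}{3 \left(- \frac{149}{9} + \left(- \frac{9}{10} + \frac{191}{102}\right)\right)} = -7 + \frac{1}{3 \left(- \frac{149}{9} + \frac{248}{255}\right)} = -7 + \frac{1}{3 \left(- \frac{11921}{765}\right)} = -7 + \frac{1}{3} \left(- \frac{765}{11921}\right) = -7 - \frac{255}{11921} = - \frac{83702}{11921} \approx -7.0214$)
$l + W{\left(-83 \right)} = - \frac{83702}{11921} - \frac{14}{127} = - \frac{10797048}{1513967}$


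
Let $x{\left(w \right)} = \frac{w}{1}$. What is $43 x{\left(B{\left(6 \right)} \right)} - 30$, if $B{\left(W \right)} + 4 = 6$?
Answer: $56$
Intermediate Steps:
$B{\left(W \right)} = 2$ ($B{\left(W \right)} = -4 + 6 = 2$)
$x{\left(w \right)} = w$ ($x{\left(w \right)} = w 1 = w$)
$43 x{\left(B{\left(6 \right)} \right)} - 30 = 43 \cdot 2 - 30 = 86 - 30 = 56$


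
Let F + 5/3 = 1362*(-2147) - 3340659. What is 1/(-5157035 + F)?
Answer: -3/34265729 ≈ -8.7551e-8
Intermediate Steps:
F = -18794624/3 (F = -5/3 + (1362*(-2147) - 3340659) = -5/3 + (-2924214 - 3340659) = -5/3 - 6264873 = -18794624/3 ≈ -6.2649e+6)
1/(-5157035 + F) = 1/(-5157035 - 18794624/3) = 1/(-34265729/3) = -3/34265729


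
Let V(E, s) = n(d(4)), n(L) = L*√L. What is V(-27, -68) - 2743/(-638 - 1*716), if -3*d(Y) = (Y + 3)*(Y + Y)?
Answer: 2743/1354 - 112*I*√42/9 ≈ 2.0258 - 80.649*I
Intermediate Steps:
d(Y) = -2*Y*(3 + Y)/3 (d(Y) = -(Y + 3)*(Y + Y)/3 = -(3 + Y)*2*Y/3 = -2*Y*(3 + Y)/3)
n(L) = L^(3/2)
V(E, s) = -112*I*√42/9 (V(E, s) = (-⅔*4*(3 + 4))^(3/2) = (-⅔*4*7)^(3/2) = (-56/3)^(3/2) = -112*I*√42/9)
V(-27, -68) - 2743/(-638 - 1*716) = -112*I*√42/9 - 2743/(-638 - 1*716) = -112*I*√42/9 - 2743/(-638 - 716) = -112*I*√42/9 - 2743/(-1354) = -112*I*√42/9 - 2743*(-1)/1354 = -112*I*√42/9 - 1*(-2743/1354) = -112*I*√42/9 + 2743/1354 = 2743/1354 - 112*I*√42/9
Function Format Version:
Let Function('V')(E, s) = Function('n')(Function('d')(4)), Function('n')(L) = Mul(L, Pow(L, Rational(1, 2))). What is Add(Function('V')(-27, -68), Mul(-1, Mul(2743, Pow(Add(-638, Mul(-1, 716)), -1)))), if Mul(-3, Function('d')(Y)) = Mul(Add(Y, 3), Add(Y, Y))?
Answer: Add(Rational(2743, 1354), Mul(Rational(-112, 9), I, Pow(42, Rational(1, 2)))) ≈ Add(2.0258, Mul(-80.649, I))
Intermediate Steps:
Function('d')(Y) = Mul(Rational(-2, 3), Y, Add(3, Y)) (Function('d')(Y) = Mul(Rational(-1, 3), Mul(Add(Y, 3), Add(Y, Y))) = Mul(Rational(-1, 3), Mul(Add(3, Y), Mul(2, Y))) = Mul(Rational(-1, 3), Mul(2, Y, Add(3, Y))) = Mul(Rational(-2, 3), Y, Add(3, Y)))
Function('n')(L) = Pow(L, Rational(3, 2))
Function('V')(E, s) = Mul(Rational(-112, 9), I, Pow(42, Rational(1, 2))) (Function('V')(E, s) = Pow(Mul(Rational(-2, 3), 4, Add(3, 4)), Rational(3, 2)) = Pow(Mul(Rational(-2, 3), 4, 7), Rational(3, 2)) = Pow(Rational(-56, 3), Rational(3, 2)) = Mul(Rational(-112, 9), I, Pow(42, Rational(1, 2))))
Add(Function('V')(-27, -68), Mul(-1, Mul(2743, Pow(Add(-638, Mul(-1, 716)), -1)))) = Add(Mul(Rational(-112, 9), I, Pow(42, Rational(1, 2))), Mul(-1, Mul(2743, Pow(Add(-638, Mul(-1, 716)), -1)))) = Add(Mul(Rational(-112, 9), I, Pow(42, Rational(1, 2))), Mul(-1, Mul(2743, Pow(Add(-638, -716), -1)))) = Add(Mul(Rational(-112, 9), I, Pow(42, Rational(1, 2))), Mul(-1, Mul(2743, Pow(-1354, -1)))) = Add(Mul(Rational(-112, 9), I, Pow(42, Rational(1, 2))), Mul(-1, Mul(2743, Rational(-1, 1354)))) = Add(Mul(Rational(-112, 9), I, Pow(42, Rational(1, 2))), Mul(-1, Rational(-2743, 1354))) = Add(Mul(Rational(-112, 9), I, Pow(42, Rational(1, 2))), Rational(2743, 1354)) = Add(Rational(2743, 1354), Mul(Rational(-112, 9), I, Pow(42, Rational(1, 2))))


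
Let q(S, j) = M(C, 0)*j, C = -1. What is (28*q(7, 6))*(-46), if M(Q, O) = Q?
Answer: 7728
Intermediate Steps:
q(S, j) = -j
(28*q(7, 6))*(-46) = (28*(-1*6))*(-46) = (28*(-6))*(-46) = -168*(-46) = 7728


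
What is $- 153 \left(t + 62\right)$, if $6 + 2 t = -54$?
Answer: $-4896$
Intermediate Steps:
$t = -30$ ($t = -3 + \frac{1}{2} \left(-54\right) = -3 - 27 = -30$)
$- 153 \left(t + 62\right) = - 153 \left(-30 + 62\right) = \left(-153\right) 32 = -4896$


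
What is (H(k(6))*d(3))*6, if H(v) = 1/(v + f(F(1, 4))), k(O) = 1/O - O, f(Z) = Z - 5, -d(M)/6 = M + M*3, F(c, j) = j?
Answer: 2592/41 ≈ 63.219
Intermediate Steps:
d(M) = -24*M (d(M) = -6*(M + M*3) = -6*(M + 3*M) = -24*M)
f(Z) = -5 + Z
H(v) = 1/(-1 + v) (H(v) = 1/(v + (-5 + 4)) = 1/(v - 1) = 1/(-1 + v))
(H(k(6))*d(3))*6 = ((-24*3)/(-1 + (1/6 - 1*6)))*6 = (-72/(-1 + (1/6 - 6)))*6 = (-72/(-1 - 35/6))*6 = (-72/(-41/6))*6 = -6/41*(-72)*6 = (432/41)*6 = 2592/41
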